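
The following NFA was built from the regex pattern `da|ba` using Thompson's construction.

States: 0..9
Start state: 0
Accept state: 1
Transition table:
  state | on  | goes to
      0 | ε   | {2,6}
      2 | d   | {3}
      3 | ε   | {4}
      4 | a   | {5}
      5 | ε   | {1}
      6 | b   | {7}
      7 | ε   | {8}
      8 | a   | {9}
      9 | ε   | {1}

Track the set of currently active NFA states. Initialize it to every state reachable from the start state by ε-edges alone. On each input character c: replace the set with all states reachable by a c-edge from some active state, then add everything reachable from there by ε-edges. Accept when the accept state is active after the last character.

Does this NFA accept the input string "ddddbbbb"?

Answer: REJECT

Steps:
initial (ε-close {0}): {0,2,6}
'd' @ 1: {3,4}
'd' @ 2: {}  — dead — no transitions
rest 'ddbbbb' ignored (set empty)
after full input: {}  (accept=1 not in)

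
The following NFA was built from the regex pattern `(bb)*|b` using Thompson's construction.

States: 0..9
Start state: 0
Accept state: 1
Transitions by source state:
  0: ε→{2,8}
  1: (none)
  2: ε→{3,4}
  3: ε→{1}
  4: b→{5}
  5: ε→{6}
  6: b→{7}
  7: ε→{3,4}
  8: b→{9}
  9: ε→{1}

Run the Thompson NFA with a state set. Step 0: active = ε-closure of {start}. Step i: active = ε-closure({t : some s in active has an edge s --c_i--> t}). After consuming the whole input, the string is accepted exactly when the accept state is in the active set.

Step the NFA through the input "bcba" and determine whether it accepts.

Answer: REJECT

Derivation:
initial (ε-close {0}): {0,1,2,3,4,8}
'b' @ 1: {1,5,6,9}  (accept∈set)
'c' @ 2: {}  — state set empty
rest 'ba' ignored (set empty)
end set {} — state 1 not in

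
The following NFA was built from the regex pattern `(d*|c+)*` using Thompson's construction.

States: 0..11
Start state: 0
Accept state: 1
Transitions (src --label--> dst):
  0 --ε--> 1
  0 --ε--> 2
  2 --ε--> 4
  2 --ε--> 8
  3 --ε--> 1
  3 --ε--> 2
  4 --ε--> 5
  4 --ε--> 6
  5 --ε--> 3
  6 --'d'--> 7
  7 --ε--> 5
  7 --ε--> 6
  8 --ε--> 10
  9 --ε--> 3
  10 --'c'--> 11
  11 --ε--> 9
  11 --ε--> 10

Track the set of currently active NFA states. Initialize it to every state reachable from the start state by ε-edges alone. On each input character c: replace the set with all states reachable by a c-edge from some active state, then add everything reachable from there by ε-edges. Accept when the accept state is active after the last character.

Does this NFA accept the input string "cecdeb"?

S₀ = ε-closure({0}) = {0,1,2,3,4,5,6,8,10}
'c' @ 1: {1,2,3,4,5,6,8,9,10,11}  ✓accept
'e' @ 2: {}  — no active states
rest 'cdeb' ignored (set empty)
end set {} — state 1 not in

Answer: REJECT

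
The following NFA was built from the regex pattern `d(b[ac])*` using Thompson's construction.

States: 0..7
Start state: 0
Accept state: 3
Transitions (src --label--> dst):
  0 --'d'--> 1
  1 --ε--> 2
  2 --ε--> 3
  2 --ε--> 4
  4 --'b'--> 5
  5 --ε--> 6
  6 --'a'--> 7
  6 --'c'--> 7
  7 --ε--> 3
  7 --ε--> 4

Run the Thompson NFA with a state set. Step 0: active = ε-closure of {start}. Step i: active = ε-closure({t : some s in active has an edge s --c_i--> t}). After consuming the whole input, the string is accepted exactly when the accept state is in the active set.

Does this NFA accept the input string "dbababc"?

S₀ = ε-closure({0}) = {0}
'd' @ 1: {1,2,3,4}  ✓accept
'b' @ 2: {5,6}
'a' @ 3: {3,4,7}  ✓accept
'b' @ 4: {5,6}
'a' @ 5: {3,4,7}  ✓accept
'b' @ 6: {5,6}
'c' @ 7: {3,4,7}  ✓accept
after full input: {3,4,7}  (accept=3 in)

Answer: ACCEPT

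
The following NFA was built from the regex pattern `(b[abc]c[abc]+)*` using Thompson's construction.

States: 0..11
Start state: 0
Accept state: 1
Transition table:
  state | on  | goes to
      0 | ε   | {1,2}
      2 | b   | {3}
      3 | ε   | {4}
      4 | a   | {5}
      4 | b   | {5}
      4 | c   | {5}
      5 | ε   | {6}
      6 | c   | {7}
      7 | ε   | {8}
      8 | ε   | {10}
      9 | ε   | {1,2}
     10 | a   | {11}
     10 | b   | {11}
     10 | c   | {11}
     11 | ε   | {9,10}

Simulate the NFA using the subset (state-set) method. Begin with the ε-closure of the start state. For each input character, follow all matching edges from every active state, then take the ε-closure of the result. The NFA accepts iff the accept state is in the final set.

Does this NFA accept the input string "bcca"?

initial (ε-close {0}): {0,1,2}
'b' @ 1: {3,4}
'c' @ 2: {5,6}
'c' @ 3: {7,8,10}
'a' @ 4: {1,2,9,10,11}  [accepting]
end set {1,2,9,10,11} — state 1 in

Answer: ACCEPT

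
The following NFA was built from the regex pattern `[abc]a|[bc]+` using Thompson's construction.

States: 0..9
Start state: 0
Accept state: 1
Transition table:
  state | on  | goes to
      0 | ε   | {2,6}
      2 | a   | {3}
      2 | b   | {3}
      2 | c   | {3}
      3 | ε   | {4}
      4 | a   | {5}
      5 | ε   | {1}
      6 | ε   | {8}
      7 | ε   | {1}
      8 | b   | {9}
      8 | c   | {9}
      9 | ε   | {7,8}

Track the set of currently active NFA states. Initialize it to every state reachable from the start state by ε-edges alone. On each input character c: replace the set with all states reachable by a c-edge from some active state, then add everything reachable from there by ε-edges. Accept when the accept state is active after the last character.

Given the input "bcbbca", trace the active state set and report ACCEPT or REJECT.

S₀ = ε-closure({0}) = {0,2,6,8}
'b' @ 1: {1,3,4,7,8,9}  (accept∈set)
'c' @ 2: {1,7,8,9}  (accept∈set)
'b' @ 3: {1,7,8,9}  (accept∈set)
'b' @ 4: {1,7,8,9}  (accept∈set)
'c' @ 5: {1,7,8,9}  (accept∈set)
'a' @ 6: {}  — no active states
after full input: {}  (accept=1 not in)

Answer: REJECT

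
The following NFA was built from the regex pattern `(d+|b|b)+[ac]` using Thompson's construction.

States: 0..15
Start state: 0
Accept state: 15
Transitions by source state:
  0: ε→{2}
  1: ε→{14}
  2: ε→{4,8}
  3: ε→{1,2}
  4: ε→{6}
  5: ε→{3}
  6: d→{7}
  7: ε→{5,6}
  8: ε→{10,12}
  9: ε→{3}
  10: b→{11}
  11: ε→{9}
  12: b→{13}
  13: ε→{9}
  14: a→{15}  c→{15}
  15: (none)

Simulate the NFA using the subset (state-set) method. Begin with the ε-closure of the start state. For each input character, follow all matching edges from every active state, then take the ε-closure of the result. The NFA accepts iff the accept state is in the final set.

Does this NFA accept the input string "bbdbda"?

S₀ = ε-closure({0}) = {0,2,4,6,8,10,12}
'b' @ 1: {1,2,3,4,6,8,9,10,11,12,13,14}
'b' @ 2: {1,2,3,4,6,8,9,10,11,12,13,14}
'd' @ 3: {1,2,3,4,5,6,7,8,10,12,14}
'b' @ 4: {1,2,3,4,6,8,9,10,11,12,13,14}
'd' @ 5: {1,2,3,4,5,6,7,8,10,12,14}
'a' @ 6: {15}  [accepting]
final: {15}; accept 15 in set

Answer: ACCEPT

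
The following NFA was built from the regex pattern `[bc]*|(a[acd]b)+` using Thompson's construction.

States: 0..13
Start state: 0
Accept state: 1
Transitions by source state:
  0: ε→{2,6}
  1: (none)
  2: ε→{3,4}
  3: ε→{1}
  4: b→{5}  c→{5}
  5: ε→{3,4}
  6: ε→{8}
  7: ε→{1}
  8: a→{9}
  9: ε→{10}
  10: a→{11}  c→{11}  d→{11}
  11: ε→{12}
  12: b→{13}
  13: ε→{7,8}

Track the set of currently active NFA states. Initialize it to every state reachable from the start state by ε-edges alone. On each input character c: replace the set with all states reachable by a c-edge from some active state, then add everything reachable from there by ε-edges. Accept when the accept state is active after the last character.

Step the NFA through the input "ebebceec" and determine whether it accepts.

Answer: REJECT

Derivation:
S₀ = ε-closure({0}) = {0,1,2,3,4,6,8}
'e' @ 1: {}  — state set empty
rest 'bebceec' ignored (set empty)
final: {}; accept 1 not in set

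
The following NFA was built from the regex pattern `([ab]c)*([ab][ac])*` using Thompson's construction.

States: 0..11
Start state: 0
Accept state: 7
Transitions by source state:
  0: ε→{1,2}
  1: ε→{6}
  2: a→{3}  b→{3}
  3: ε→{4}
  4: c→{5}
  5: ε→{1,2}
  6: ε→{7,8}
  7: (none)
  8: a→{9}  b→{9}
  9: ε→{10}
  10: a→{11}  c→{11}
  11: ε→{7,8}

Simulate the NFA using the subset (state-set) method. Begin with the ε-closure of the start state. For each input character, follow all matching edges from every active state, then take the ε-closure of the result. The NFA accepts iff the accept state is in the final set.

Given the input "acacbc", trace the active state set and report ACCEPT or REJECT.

initial (ε-close {0}): {0,1,2,6,7,8}
'a' @ 1: {3,4,9,10}
'c' @ 2: {1,2,5,6,7,8,11}  (accept∈set)
'a' @ 3: {3,4,9,10}
'c' @ 4: {1,2,5,6,7,8,11}  (accept∈set)
'b' @ 5: {3,4,9,10}
'c' @ 6: {1,2,5,6,7,8,11}  (accept∈set)
end set {1,2,5,6,7,8,11} — state 7 in

Answer: ACCEPT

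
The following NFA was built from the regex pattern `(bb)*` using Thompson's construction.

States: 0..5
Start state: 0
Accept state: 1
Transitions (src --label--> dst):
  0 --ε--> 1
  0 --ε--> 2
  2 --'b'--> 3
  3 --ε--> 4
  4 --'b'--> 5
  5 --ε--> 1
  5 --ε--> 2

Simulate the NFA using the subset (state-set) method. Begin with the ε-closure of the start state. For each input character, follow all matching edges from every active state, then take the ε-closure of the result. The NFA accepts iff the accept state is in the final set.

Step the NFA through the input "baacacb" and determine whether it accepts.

S₀ = ε-closure({0}) = {0,1,2}
'b' @ 1: {3,4}
'a' @ 2: {}  — dead — no transitions
rest 'acacb' ignored (set empty)
end set {} — state 1 not in

Answer: REJECT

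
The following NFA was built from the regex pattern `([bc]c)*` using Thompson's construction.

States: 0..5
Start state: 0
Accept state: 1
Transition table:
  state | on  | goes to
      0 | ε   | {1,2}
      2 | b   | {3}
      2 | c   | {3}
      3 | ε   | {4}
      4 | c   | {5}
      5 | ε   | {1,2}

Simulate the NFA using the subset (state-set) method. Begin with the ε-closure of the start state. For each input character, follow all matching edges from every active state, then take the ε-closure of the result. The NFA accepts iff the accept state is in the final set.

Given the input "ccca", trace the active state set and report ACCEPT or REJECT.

start: ε-closure({0}) = {0,1,2}
'c' @ 1: {3,4}
'c' @ 2: {1,2,5}  [accepting]
'c' @ 3: {3,4}
'a' @ 4: {}  — no active states
after full input: {}  (accept=1 not in)

Answer: REJECT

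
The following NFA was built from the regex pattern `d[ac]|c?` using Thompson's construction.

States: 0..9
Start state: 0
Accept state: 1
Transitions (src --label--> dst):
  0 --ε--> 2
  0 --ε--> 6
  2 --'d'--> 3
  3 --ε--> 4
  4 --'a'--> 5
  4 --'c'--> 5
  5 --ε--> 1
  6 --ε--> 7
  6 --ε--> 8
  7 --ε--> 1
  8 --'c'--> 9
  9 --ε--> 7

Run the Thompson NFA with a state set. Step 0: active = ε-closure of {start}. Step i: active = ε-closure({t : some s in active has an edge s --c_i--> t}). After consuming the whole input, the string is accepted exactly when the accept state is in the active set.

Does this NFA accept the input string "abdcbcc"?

Answer: REJECT

Trace:
S₀ = ε-closure({0}) = {0,1,2,6,7,8}
'a' @ 1: {}  — state set empty
rest 'bdcbcc' ignored (set empty)
after full input: {}  (accept=1 not in)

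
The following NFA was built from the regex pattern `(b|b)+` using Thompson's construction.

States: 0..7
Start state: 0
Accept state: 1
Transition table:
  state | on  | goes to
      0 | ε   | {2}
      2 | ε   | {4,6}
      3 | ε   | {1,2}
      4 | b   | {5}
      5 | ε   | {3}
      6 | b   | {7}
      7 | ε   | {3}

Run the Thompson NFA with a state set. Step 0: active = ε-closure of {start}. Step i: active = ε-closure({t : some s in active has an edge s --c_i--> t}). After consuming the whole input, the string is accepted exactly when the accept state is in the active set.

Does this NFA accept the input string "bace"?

S₀ = ε-closure({0}) = {0,2,4,6}
'b' @ 1: {1,2,3,4,5,6,7}  [accepting]
'a' @ 2: {}  — no active states
rest 'ce' ignored (set empty)
final: {}; accept 1 not in set

Answer: REJECT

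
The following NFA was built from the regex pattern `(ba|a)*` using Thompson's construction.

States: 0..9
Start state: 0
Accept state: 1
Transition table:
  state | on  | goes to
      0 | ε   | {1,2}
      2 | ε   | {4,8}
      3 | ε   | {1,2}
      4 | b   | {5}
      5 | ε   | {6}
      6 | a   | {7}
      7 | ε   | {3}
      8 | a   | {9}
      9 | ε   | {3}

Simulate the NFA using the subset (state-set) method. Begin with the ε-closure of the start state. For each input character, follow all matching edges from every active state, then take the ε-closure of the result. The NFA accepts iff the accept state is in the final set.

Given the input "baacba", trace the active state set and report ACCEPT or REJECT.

Answer: REJECT

Steps:
start: ε-closure({0}) = {0,1,2,4,8}
'b' @ 1: {5,6}
'a' @ 2: {1,2,3,4,7,8}  ✓accept
'a' @ 3: {1,2,3,4,8,9}  ✓accept
'c' @ 4: {}  — no active states
rest 'ba' ignored (set empty)
after full input: {}  (accept=1 not in)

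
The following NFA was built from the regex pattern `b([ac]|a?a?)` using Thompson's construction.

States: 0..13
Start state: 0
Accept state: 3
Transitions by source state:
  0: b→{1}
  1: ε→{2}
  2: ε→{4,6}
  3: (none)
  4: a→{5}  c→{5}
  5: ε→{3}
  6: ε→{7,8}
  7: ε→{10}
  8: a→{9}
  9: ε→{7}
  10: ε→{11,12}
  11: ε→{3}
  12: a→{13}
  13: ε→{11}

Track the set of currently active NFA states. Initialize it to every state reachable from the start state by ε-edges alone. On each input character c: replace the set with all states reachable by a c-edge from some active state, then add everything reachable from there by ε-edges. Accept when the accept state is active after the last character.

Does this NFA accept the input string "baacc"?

initial (ε-close {0}): {0}
'b' @ 1: {1,2,3,4,6,7,8,10,11,12}  (accept∈set)
'a' @ 2: {3,5,7,9,10,11,12,13}  (accept∈set)
'a' @ 3: {3,11,13}  (accept∈set)
'c' @ 4: {}  — state set empty
rest 'c' ignored (set empty)
after full input: {}  (accept=3 not in)

Answer: REJECT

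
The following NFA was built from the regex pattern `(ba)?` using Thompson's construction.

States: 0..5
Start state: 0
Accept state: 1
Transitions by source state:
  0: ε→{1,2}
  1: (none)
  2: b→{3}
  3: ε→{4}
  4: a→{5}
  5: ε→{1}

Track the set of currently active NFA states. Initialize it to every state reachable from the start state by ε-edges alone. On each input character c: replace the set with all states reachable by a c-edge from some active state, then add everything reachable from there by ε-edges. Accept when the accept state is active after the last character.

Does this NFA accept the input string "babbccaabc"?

S₀ = ε-closure({0}) = {0,1,2}
'b' @ 1: {3,4}
'a' @ 2: {1,5}  (accept∈set)
'b' @ 3: {}  — dead — no transitions
rest 'bccaabc' ignored (set empty)
final: {}; accept 1 not in set

Answer: REJECT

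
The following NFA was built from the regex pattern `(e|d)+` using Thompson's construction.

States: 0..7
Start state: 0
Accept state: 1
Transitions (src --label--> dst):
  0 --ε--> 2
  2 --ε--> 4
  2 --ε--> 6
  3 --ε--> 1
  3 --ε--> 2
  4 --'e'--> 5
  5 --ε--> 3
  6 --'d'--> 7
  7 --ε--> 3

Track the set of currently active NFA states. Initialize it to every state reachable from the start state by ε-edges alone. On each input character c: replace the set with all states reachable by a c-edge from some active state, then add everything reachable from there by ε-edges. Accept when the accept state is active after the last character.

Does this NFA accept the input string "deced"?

S₀ = ε-closure({0}) = {0,2,4,6}
'd' @ 1: {1,2,3,4,6,7}  ✓accept
'e' @ 2: {1,2,3,4,5,6}  ✓accept
'c' @ 3: {}  — dead — no transitions
rest 'ed' ignored (set empty)
final: {}; accept 1 not in set

Answer: REJECT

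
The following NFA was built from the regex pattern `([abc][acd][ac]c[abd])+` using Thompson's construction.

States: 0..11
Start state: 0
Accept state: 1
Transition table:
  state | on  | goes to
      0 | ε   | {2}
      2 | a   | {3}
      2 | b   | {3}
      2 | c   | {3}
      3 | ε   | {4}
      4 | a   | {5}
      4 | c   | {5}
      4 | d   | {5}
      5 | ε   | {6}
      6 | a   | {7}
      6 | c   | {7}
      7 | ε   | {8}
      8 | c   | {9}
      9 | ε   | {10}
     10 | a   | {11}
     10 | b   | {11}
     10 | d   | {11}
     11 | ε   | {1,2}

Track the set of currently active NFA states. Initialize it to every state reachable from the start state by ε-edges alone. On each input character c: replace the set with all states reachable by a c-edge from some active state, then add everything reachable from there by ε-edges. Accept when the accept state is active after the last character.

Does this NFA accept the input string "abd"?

S₀ = ε-closure({0}) = {0,2}
'a' @ 1: {3,4}
'b' @ 2: {}  — no active states
rest 'd' ignored (set empty)
end set {} — state 1 not in

Answer: REJECT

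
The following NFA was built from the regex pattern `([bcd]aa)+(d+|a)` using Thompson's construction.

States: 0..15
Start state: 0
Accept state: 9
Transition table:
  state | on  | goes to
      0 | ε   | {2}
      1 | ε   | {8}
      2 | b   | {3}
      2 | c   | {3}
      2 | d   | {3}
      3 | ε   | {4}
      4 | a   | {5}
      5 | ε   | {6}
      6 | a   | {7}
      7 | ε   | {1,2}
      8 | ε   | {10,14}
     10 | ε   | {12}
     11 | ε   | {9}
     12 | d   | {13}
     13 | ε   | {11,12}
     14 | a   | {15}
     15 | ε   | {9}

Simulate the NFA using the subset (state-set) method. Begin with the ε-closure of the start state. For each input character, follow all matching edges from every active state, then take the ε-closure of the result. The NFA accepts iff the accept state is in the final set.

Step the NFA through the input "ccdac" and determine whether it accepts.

initial (ε-close {0}): {0,2}
'c' @ 1: {3,4}
'c' @ 2: {}  — dead — no transitions
rest 'dac' ignored (set empty)
final: {}; accept 9 not in set

Answer: REJECT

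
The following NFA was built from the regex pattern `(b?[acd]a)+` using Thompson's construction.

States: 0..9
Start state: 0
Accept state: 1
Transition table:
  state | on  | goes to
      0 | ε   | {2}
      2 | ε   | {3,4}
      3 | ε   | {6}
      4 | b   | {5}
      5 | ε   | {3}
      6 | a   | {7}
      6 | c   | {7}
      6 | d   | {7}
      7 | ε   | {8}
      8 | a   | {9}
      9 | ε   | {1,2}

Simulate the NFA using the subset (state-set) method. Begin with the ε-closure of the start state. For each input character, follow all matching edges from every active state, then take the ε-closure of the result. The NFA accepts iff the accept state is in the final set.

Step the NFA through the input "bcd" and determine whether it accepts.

initial (ε-close {0}): {0,2,3,4,6}
'b' @ 1: {3,5,6}
'c' @ 2: {7,8}
'd' @ 3: {}  — dead — no transitions
final: {}; accept 1 not in set

Answer: REJECT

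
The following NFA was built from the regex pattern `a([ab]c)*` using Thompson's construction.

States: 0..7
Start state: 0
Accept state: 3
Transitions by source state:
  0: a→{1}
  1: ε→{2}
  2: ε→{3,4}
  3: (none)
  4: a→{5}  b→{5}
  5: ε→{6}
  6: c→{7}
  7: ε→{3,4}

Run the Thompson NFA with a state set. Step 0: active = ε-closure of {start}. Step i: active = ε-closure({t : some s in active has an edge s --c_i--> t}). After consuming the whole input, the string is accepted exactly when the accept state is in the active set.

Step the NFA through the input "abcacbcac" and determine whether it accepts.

Answer: ACCEPT

Steps:
start: ε-closure({0}) = {0}
'a' @ 1: {1,2,3,4}  [accepting]
'b' @ 2: {5,6}
'c' @ 3: {3,4,7}  [accepting]
'a' @ 4: {5,6}
'c' @ 5: {3,4,7}  [accepting]
'b' @ 6: {5,6}
'c' @ 7: {3,4,7}  [accepting]
'a' @ 8: {5,6}
'c' @ 9: {3,4,7}  [accepting]
after full input: {3,4,7}  (accept=3 in)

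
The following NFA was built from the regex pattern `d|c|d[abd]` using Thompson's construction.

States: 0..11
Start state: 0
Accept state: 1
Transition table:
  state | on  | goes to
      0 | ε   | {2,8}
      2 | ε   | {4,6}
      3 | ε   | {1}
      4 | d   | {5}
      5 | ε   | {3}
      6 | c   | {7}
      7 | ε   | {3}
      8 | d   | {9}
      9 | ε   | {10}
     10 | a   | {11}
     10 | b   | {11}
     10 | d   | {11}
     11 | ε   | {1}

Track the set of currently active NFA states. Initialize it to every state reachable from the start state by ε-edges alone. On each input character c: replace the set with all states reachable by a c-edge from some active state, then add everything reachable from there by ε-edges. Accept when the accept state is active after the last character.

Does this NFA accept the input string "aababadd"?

Answer: REJECT

Steps:
initial (ε-close {0}): {0,2,4,6,8}
'a' @ 1: {}  — dead — no transitions
rest 'ababadd' ignored (set empty)
after full input: {}  (accept=1 not in)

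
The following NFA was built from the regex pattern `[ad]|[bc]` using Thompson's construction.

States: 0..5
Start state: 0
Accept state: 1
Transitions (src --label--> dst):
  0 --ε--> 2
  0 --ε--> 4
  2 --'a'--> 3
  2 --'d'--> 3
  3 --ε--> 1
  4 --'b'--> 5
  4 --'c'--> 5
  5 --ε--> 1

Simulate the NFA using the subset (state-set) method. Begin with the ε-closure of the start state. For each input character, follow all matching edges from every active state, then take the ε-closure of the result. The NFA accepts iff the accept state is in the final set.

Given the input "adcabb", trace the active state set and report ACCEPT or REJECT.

start: ε-closure({0}) = {0,2,4}
'a' @ 1: {1,3}  [accepting]
'd' @ 2: {}  — no active states
rest 'cabb' ignored (set empty)
final: {}; accept 1 not in set

Answer: REJECT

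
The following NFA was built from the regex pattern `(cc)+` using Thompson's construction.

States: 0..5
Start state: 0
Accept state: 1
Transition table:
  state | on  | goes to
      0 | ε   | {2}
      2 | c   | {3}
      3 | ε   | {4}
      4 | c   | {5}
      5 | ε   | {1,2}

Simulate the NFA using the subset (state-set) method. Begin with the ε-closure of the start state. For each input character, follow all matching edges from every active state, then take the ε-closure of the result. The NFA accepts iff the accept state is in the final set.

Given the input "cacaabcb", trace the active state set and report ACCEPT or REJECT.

Answer: REJECT

Trace:
initial (ε-close {0}): {0,2}
'c' @ 1: {3,4}
'a' @ 2: {}  — dead — no transitions
rest 'caabcb' ignored (set empty)
end set {} — state 1 not in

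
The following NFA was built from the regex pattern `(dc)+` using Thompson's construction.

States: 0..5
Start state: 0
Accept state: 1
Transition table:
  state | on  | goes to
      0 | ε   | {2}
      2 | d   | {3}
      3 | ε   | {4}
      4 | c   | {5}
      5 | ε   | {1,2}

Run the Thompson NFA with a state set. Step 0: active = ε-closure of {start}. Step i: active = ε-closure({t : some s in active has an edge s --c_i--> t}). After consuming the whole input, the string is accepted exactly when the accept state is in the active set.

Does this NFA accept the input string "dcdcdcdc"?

start: ε-closure({0}) = {0,2}
'd' @ 1: {3,4}
'c' @ 2: {1,2,5}  [accepting]
'd' @ 3: {3,4}
'c' @ 4: {1,2,5}  [accepting]
'd' @ 5: {3,4}
'c' @ 6: {1,2,5}  [accepting]
'd' @ 7: {3,4}
'c' @ 8: {1,2,5}  [accepting]
end set {1,2,5} — state 1 in

Answer: ACCEPT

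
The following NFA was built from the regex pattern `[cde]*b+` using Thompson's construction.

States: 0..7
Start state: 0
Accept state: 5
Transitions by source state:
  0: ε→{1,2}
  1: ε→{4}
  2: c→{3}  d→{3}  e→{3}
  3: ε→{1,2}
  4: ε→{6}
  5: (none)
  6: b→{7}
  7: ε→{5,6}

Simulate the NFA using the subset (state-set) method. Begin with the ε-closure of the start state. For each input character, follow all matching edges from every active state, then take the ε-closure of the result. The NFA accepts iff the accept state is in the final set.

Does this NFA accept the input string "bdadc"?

Answer: REJECT

Steps:
start: ε-closure({0}) = {0,1,2,4,6}
'b' @ 1: {5,6,7}  [accepting]
'd' @ 2: {}  — dead — no transitions
rest 'adc' ignored (set empty)
after full input: {}  (accept=5 not in)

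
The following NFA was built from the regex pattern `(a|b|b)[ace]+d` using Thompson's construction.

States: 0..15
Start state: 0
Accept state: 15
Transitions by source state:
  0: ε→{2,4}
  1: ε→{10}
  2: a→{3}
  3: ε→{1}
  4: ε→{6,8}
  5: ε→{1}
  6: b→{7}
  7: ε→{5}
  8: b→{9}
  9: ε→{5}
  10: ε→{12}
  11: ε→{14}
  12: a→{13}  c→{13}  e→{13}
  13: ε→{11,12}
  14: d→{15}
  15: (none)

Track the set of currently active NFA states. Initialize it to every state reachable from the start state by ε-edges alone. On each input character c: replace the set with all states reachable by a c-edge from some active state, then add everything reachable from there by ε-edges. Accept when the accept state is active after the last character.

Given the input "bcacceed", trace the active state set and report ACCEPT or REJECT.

start: ε-closure({0}) = {0,2,4,6,8}
'b' @ 1: {1,5,7,9,10,12}
'c' @ 2: {11,12,13,14}
'a' @ 3: {11,12,13,14}
'c' @ 4: {11,12,13,14}
'c' @ 5: {11,12,13,14}
'e' @ 6: {11,12,13,14}
'e' @ 7: {11,12,13,14}
'd' @ 8: {15}  [accepting]
end set {15} — state 15 in

Answer: ACCEPT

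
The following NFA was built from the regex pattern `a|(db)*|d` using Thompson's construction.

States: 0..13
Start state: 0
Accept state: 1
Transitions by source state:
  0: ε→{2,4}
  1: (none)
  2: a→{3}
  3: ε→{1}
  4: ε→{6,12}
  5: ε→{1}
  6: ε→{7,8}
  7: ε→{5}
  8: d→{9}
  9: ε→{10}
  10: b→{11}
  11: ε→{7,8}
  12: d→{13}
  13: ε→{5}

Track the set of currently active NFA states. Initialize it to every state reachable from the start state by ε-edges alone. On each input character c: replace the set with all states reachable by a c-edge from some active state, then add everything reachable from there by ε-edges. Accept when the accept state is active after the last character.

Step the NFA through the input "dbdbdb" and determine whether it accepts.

start: ε-closure({0}) = {0,1,2,4,5,6,7,8,12}
'd' @ 1: {1,5,9,10,13}  (accept∈set)
'b' @ 2: {1,5,7,8,11}  (accept∈set)
'd' @ 3: {9,10}
'b' @ 4: {1,5,7,8,11}  (accept∈set)
'd' @ 5: {9,10}
'b' @ 6: {1,5,7,8,11}  (accept∈set)
end set {1,5,7,8,11} — state 1 in

Answer: ACCEPT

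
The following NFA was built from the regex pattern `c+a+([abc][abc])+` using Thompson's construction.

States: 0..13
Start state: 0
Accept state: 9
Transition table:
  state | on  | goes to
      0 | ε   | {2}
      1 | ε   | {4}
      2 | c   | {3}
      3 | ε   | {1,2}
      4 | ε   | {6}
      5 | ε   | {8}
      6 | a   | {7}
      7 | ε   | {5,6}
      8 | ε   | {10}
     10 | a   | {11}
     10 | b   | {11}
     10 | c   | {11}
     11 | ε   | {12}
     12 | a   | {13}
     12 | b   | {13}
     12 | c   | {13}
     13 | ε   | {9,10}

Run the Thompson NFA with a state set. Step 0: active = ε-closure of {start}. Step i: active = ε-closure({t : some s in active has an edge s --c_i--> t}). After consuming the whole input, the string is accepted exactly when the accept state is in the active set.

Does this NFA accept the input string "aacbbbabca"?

start: ε-closure({0}) = {0,2}
'a' @ 1: {}  — state set empty
rest 'acbbbabca' ignored (set empty)
final: {}; accept 9 not in set

Answer: REJECT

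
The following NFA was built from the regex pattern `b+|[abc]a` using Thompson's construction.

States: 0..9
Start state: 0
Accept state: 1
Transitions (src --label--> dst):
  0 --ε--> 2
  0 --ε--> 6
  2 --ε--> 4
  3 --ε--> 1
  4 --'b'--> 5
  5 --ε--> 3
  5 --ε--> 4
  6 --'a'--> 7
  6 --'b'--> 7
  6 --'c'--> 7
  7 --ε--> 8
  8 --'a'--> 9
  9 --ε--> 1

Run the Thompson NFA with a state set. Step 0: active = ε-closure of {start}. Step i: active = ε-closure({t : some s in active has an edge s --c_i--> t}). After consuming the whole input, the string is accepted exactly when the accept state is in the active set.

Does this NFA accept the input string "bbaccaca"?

initial (ε-close {0}): {0,2,4,6}
'b' @ 1: {1,3,4,5,7,8}  [accepting]
'b' @ 2: {1,3,4,5}  [accepting]
'a' @ 3: {}  — state set empty
rest 'ccaca' ignored (set empty)
after full input: {}  (accept=1 not in)

Answer: REJECT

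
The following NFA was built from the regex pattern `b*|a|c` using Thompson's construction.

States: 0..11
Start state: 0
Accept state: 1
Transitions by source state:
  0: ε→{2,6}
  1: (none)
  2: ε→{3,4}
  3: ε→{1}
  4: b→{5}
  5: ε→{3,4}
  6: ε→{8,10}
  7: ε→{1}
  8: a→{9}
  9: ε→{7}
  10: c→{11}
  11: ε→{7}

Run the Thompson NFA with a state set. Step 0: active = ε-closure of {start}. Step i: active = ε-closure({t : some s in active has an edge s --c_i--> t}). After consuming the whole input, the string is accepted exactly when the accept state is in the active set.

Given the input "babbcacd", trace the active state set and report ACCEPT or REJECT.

Answer: REJECT

Steps:
start: ε-closure({0}) = {0,1,2,3,4,6,8,10}
'b' @ 1: {1,3,4,5}  (accept∈set)
'a' @ 2: {}  — no active states
rest 'bbcacd' ignored (set empty)
after full input: {}  (accept=1 not in)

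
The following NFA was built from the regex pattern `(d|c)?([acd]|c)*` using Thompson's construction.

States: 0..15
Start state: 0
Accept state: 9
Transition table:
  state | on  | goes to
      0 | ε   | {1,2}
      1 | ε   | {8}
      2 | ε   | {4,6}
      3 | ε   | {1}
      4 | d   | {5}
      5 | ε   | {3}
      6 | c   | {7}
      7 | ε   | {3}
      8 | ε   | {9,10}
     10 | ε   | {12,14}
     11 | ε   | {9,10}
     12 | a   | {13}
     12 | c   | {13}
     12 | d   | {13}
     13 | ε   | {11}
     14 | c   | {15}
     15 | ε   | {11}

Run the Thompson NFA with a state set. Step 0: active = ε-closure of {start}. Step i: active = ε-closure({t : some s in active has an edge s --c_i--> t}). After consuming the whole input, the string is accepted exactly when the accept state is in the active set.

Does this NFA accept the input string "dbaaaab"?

Answer: REJECT

Steps:
start: ε-closure({0}) = {0,1,2,4,6,8,9,10,12,14}
'd' @ 1: {1,3,5,8,9,10,11,12,13,14}  (accept∈set)
'b' @ 2: {}  — no active states
rest 'aaaab' ignored (set empty)
end set {} — state 9 not in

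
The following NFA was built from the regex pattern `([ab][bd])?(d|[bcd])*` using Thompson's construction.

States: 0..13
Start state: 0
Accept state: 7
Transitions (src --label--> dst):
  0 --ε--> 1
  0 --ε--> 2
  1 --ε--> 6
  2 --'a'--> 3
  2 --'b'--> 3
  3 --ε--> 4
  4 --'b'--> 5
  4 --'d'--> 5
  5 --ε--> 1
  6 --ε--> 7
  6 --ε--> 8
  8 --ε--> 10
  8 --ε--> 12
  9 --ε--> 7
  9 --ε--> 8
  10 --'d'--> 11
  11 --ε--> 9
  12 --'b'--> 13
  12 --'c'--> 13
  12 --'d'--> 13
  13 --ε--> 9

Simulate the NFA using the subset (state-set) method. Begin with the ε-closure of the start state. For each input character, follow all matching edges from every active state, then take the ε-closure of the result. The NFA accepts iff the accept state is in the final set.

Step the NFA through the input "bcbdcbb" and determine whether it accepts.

Answer: ACCEPT

Trace:
initial (ε-close {0}): {0,1,2,6,7,8,10,12}
'b' @ 1: {3,4,7,8,9,10,12,13}  ✓accept
'c' @ 2: {7,8,9,10,12,13}  ✓accept
'b' @ 3: {7,8,9,10,12,13}  ✓accept
'd' @ 4: {7,8,9,10,11,12,13}  ✓accept
'c' @ 5: {7,8,9,10,12,13}  ✓accept
'b' @ 6: {7,8,9,10,12,13}  ✓accept
'b' @ 7: {7,8,9,10,12,13}  ✓accept
after full input: {7,8,9,10,12,13}  (accept=7 in)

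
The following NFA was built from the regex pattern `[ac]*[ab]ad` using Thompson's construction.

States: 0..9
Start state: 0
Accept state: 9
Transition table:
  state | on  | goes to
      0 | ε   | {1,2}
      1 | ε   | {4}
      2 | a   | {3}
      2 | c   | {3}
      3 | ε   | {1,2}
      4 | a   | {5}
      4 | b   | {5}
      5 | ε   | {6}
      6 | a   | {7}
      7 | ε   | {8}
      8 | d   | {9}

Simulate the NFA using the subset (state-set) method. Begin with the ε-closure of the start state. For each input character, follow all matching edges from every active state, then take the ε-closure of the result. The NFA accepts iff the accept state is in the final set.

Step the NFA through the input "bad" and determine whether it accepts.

Answer: ACCEPT

Trace:
start: ε-closure({0}) = {0,1,2,4}
'b' @ 1: {5,6}
'a' @ 2: {7,8}
'd' @ 3: {9}  (accept∈set)
end set {9} — state 9 in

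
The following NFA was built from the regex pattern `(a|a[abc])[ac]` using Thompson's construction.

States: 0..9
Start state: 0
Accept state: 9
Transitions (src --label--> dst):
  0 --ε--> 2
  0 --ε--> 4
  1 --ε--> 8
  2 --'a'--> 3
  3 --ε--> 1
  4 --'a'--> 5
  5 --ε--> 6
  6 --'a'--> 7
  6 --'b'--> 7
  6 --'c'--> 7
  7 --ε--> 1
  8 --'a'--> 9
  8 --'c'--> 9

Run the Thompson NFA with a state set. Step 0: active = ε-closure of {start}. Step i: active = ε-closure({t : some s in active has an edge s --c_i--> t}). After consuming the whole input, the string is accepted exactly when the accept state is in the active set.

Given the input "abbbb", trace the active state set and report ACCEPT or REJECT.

start: ε-closure({0}) = {0,2,4}
'a' @ 1: {1,3,5,6,8}
'b' @ 2: {1,7,8}
'b' @ 3: {}  — no active states
rest 'bb' ignored (set empty)
end set {} — state 9 not in

Answer: REJECT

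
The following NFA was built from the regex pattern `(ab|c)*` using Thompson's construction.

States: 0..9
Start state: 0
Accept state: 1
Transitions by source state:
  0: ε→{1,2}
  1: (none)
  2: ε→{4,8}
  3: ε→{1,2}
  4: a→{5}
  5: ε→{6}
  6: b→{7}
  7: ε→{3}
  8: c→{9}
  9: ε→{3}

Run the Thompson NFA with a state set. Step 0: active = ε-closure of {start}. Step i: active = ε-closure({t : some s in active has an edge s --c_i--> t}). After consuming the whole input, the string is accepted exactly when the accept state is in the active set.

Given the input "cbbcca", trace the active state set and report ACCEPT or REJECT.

Answer: REJECT

Steps:
S₀ = ε-closure({0}) = {0,1,2,4,8}
'c' @ 1: {1,2,3,4,8,9}  (accept∈set)
'b' @ 2: {}  — dead — no transitions
rest 'bcca' ignored (set empty)
final: {}; accept 1 not in set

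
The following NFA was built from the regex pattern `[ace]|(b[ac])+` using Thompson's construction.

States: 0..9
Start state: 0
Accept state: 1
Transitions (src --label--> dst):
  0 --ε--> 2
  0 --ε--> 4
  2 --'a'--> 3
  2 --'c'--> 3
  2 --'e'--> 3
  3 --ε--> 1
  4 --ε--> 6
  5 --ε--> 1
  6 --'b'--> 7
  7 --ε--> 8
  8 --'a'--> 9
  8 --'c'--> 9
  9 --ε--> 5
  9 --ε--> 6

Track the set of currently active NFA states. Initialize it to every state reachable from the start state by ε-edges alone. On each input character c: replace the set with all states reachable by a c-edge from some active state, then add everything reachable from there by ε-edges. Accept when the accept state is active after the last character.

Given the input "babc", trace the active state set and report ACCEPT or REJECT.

Answer: ACCEPT

Derivation:
start: ε-closure({0}) = {0,2,4,6}
'b' @ 1: {7,8}
'a' @ 2: {1,5,6,9}  ✓accept
'b' @ 3: {7,8}
'c' @ 4: {1,5,6,9}  ✓accept
after full input: {1,5,6,9}  (accept=1 in)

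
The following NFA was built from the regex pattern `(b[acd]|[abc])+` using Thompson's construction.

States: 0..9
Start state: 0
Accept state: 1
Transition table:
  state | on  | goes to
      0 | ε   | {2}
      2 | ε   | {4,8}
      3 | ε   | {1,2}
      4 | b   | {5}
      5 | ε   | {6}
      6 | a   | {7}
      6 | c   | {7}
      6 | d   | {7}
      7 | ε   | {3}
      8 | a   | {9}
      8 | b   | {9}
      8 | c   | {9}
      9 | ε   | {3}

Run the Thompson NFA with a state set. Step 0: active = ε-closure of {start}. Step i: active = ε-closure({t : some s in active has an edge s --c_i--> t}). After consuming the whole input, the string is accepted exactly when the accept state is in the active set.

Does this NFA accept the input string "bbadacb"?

start: ε-closure({0}) = {0,2,4,8}
'b' @ 1: {1,2,3,4,5,6,8,9}  ✓accept
'b' @ 2: {1,2,3,4,5,6,8,9}  ✓accept
'a' @ 3: {1,2,3,4,7,8,9}  ✓accept
'd' @ 4: {}  — no active states
rest 'acb' ignored (set empty)
final: {}; accept 1 not in set

Answer: REJECT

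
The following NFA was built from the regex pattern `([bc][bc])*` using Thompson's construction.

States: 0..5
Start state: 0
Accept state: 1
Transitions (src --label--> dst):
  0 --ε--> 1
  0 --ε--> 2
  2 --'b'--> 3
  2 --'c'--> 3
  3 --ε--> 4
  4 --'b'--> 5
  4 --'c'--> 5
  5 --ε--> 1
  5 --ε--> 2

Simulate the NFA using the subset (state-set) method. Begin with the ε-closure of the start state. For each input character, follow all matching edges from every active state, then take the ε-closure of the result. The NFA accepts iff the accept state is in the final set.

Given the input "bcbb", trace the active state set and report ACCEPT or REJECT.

Answer: ACCEPT

Steps:
initial (ε-close {0}): {0,1,2}
'b' @ 1: {3,4}
'c' @ 2: {1,2,5}  [accepting]
'b' @ 3: {3,4}
'b' @ 4: {1,2,5}  [accepting]
end set {1,2,5} — state 1 in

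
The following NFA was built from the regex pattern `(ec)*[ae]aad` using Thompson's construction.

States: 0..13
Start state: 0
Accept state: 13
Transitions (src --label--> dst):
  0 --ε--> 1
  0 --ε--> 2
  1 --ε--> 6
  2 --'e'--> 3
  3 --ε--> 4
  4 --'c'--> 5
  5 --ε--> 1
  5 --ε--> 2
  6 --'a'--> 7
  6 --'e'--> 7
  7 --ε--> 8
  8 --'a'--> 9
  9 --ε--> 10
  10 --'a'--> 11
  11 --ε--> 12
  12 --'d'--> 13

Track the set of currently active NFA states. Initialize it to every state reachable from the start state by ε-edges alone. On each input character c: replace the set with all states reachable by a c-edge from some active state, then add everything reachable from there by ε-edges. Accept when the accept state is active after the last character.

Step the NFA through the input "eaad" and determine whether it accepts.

Answer: ACCEPT

Derivation:
S₀ = ε-closure({0}) = {0,1,2,6}
'e' @ 1: {3,4,7,8}
'a' @ 2: {9,10}
'a' @ 3: {11,12}
'd' @ 4: {13}  (accept∈set)
end set {13} — state 13 in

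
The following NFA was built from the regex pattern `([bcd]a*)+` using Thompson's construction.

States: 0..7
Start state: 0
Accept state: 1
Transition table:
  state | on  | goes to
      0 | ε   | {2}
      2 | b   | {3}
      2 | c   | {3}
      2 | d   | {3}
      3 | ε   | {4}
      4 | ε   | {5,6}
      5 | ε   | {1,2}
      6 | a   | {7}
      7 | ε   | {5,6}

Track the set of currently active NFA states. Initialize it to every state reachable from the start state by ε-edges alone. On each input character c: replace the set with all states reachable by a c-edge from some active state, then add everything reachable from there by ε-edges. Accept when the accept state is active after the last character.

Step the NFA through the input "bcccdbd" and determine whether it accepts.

Answer: ACCEPT

Steps:
start: ε-closure({0}) = {0,2}
'b' @ 1: {1,2,3,4,5,6}  ✓accept
'c' @ 2: {1,2,3,4,5,6}  ✓accept
'c' @ 3: {1,2,3,4,5,6}  ✓accept
'c' @ 4: {1,2,3,4,5,6}  ✓accept
'd' @ 5: {1,2,3,4,5,6}  ✓accept
'b' @ 6: {1,2,3,4,5,6}  ✓accept
'd' @ 7: {1,2,3,4,5,6}  ✓accept
final: {1,2,3,4,5,6}; accept 1 in set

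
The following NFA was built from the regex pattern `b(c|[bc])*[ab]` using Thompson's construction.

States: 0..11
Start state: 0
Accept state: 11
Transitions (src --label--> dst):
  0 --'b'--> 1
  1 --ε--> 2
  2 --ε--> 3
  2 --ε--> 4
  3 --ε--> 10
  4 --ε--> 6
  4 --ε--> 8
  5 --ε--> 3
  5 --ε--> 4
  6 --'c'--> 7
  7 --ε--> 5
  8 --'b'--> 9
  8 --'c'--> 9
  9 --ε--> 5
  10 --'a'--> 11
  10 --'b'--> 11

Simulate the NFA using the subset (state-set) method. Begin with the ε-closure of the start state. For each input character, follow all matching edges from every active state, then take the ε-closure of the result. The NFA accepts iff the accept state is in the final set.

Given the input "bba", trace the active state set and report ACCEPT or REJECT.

Answer: ACCEPT

Derivation:
S₀ = ε-closure({0}) = {0}
'b' @ 1: {1,2,3,4,6,8,10}
'b' @ 2: {3,4,5,6,8,9,10,11}  ✓accept
'a' @ 3: {11}  ✓accept
end set {11} — state 11 in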